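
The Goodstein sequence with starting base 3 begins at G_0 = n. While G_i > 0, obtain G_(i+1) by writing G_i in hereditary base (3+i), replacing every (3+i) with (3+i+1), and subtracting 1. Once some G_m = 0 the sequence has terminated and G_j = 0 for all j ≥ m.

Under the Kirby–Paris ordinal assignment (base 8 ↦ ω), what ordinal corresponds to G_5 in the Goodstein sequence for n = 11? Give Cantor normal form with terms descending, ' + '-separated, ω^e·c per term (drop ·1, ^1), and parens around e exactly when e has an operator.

base 3: 11 = 3^2 + 2; at 4: 4^2 + 2 = 18; next = 17
base 4: 17 = 4^2 + 1; at 5: 5^2 + 1 = 26; next = 25
base 5: 25 = 5^2; at 6: 6^2 = 36; next = 35
base 6: 35 = 5·6 + 5; at 7: 5·7 + 5 = 40; next = 39
base 7: 39 = 5·7 + 4; at 8: 5·8 + 4 = 44; next = 43
base 8: 43 = 5·8 + 3; at 9: 5·9 + 3 = 48; next = 47

ω·5 + 3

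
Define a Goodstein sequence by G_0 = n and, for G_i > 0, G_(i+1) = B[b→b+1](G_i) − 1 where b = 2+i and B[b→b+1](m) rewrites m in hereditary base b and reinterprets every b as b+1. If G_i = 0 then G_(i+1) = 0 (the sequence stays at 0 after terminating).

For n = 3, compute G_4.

1

3 —HB2→ 2 + 1 —bump→ 3 + 1 = 4 —(−1)→ 3
3 —HB3→ 3 —bump→ 4 = 4 —(−1)→ 3
3 —HB4→ 3 —bump→ 3 = 3 —(−1)→ 2
2 —HB5→ 2 —bump→ 2 = 2 —(−1)→ 1
1 —HB6→ 1 —bump→ 1 = 1 —(−1)→ 0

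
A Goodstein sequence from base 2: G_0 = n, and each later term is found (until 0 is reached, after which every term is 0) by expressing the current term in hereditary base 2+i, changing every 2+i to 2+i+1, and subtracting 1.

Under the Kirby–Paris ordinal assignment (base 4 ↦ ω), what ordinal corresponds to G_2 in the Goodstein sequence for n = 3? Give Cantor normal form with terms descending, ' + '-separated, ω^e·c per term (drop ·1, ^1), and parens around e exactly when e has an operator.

[0] 3 ≡ 2 + 1 (base 2). Lift 3: 4. −1: 3.
[1] 3 ≡ 3 (base 3). Lift 4: 4. −1: 3.
[2] 3 ≡ 3 (base 4). Lift 5: 3. −1: 2.

3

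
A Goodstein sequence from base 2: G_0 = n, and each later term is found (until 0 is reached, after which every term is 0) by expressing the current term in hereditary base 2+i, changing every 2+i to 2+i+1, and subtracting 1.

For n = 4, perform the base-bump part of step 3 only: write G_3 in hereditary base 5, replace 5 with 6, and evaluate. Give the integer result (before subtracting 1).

[0] 4 ≡ 2^2 (base 2). Lift 3: 27. −1: 26.
[1] 26 ≡ 2·3^2 + 2·3 + 2 (base 3). Lift 4: 42. −1: 41.
[2] 41 ≡ 2·4^2 + 2·4 + 1 (base 4). Lift 5: 61. −1: 60.
[3] 60 ≡ 2·5^2 + 2·5 (base 5). Lift 6: 84. −1: 83.

84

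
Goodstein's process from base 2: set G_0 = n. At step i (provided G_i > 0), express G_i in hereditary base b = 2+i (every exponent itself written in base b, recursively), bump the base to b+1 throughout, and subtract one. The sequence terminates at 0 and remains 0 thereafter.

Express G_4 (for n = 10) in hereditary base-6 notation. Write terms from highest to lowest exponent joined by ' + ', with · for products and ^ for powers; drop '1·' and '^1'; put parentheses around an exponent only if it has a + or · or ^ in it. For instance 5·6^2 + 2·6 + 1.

5·6^6 + 5·6^5 + 5·6^4 + 5·6^3 + 5·6^2 + 5·6 + 5

base 2: 10 = 2^(2 + 1) + 2; at 3: 3^(3 + 1) + 3 = 84; next = 83
base 3: 83 = 3^(3 + 1) + 2; at 4: 4^(4 + 1) + 2 = 1026; next = 1025
base 4: 1025 = 4^(4 + 1) + 1; at 5: 5^(5 + 1) + 1 = 15626; next = 15625
base 5: 15625 = 5^(5 + 1); at 6: 6^(6 + 1) = 279936; next = 279935
base 6: 279935 = 5·6^6 + 5·6^5 + 5·6^4 + 5·6^3 + 5·6^2 + 5·6 + 5; at 7: 5·7^7 + 5·7^5 + 5·7^4 + 5·7^3 + 5·7^2 + 5·7 + 5 = 4215755; next = 4215754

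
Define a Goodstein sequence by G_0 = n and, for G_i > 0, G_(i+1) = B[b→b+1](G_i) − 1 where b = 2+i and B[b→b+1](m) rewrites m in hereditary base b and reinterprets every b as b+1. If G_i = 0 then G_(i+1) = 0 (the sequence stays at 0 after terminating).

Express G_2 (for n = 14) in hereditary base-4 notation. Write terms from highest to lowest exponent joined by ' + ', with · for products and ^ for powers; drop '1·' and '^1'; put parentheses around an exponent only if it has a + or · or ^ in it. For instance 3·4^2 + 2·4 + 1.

4^(4 + 1) + 4^4 + 1

14 —HB2→ 2^(2 + 1) + 2^2 + 2 —bump→ 3^(3 + 1) + 3^3 + 3 = 111 —(−1)→ 110
110 —HB3→ 3^(3 + 1) + 3^3 + 2 —bump→ 4^(4 + 1) + 4^4 + 2 = 1282 —(−1)→ 1281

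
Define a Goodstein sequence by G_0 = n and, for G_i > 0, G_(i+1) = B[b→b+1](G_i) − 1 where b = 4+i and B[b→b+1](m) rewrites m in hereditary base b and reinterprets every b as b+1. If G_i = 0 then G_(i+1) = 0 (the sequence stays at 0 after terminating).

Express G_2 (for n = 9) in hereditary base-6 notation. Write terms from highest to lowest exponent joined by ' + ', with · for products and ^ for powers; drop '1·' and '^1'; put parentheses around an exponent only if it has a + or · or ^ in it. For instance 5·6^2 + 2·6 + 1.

6 + 5

G_0 = 9. HB_4(9) = 2·4 + 1. Bump = 11. G_1 = 10.
G_1 = 10. HB_5(10) = 2·5. Bump = 12. G_2 = 11.
G_2 = 11. HB_6(11) = 6 + 5. Bump = 12. G_3 = 11.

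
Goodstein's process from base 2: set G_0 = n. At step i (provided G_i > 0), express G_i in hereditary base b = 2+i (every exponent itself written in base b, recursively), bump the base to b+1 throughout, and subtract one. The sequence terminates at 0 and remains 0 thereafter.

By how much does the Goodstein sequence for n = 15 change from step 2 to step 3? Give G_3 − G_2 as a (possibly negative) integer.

(0) 15|_2 = 2^(2 + 1) + 2^2 + 2 + 1 ↦ 3^(3 + 1) + 3^3 + 3 + 1|_3 = 112 ⇒ 111
(1) 111|_3 = 3^(3 + 1) + 3^3 + 3 ↦ 4^(4 + 1) + 4^4 + 4|_4 = 1284 ⇒ 1283
(2) 1283|_4 = 4^(4 + 1) + 4^4 + 3 ↦ 5^(5 + 1) + 5^5 + 3|_5 = 18753 ⇒ 18752

17469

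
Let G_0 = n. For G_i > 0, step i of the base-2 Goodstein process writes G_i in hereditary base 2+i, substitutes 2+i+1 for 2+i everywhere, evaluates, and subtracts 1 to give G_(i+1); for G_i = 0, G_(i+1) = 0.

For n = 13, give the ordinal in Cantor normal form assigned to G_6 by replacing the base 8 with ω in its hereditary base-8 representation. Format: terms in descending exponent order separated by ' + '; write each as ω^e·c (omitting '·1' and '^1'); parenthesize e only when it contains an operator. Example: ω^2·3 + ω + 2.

i=0: 13 = 2^(2 + 1) + 2^2 + 1 (b=2); 2→3: 3^(3 + 1) + 3^3 + 1 = 109; 109−1 = 108
i=1: 108 = 3^(3 + 1) + 3^3 (b=3); 3→4: 4^(4 + 1) + 4^4 = 1280; 1280−1 = 1279
i=2: 1279 = 4^(4 + 1) + 3·4^3 + 3·4^2 + 3·4 + 3 (b=4); 4→5: 5^(5 + 1) + 3·5^3 + 3·5^2 + 3·5 + 3 = 16093; 16093−1 = 16092
i=3: 16092 = 5^(5 + 1) + 3·5^3 + 3·5^2 + 3·5 + 2 (b=5); 5→6: 6^(6 + 1) + 3·6^3 + 3·6^2 + 3·6 + 2 = 280712; 280712−1 = 280711
i=4: 280711 = 6^(6 + 1) + 3·6^3 + 3·6^2 + 3·6 + 1 (b=6); 6→7: 7^(7 + 1) + 3·7^3 + 3·7^2 + 3·7 + 1 = 5765999; 5765999−1 = 5765998
i=5: 5765998 = 7^(7 + 1) + 3·7^3 + 3·7^2 + 3·7 (b=7); 7→8: 8^(8 + 1) + 3·8^3 + 3·8^2 + 3·8 = 134219480; 134219480−1 = 134219479

ω^(ω + 1) + ω^3·3 + ω^2·3 + ω·2 + 7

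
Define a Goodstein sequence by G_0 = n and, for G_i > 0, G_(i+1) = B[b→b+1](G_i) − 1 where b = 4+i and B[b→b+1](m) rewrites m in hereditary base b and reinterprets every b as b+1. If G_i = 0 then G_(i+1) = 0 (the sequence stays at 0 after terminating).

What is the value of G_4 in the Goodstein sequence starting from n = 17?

step 0: 17 = 4^2 + 1; sub 5 for 4: 5^2 + 1; = 26; G_1 = 26−1 = 25
step 1: 25 = 5^2; sub 6 for 5: 6^2; = 36; G_2 = 36−1 = 35
step 2: 35 = 5·6 + 5; sub 7 for 6: 5·7 + 5; = 40; G_3 = 40−1 = 39
step 3: 39 = 5·7 + 4; sub 8 for 7: 5·8 + 4; = 44; G_4 = 44−1 = 43
step 4: 43 = 5·8 + 3; sub 9 for 8: 5·9 + 3; = 48; G_5 = 48−1 = 47

43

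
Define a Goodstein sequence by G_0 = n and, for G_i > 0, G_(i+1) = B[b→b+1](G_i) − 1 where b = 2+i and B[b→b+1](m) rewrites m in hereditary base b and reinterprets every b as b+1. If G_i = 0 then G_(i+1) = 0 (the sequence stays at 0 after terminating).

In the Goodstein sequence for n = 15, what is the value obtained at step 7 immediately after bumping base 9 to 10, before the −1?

100077777776

G_0 = 15. HB_2(15) = 2^(2 + 1) + 2^2 + 2 + 1. Bump = 112. G_1 = 111.
G_1 = 111. HB_3(111) = 3^(3 + 1) + 3^3 + 3. Bump = 1284. G_2 = 1283.
G_2 = 1283. HB_4(1283) = 4^(4 + 1) + 4^4 + 3. Bump = 18753. G_3 = 18752.
G_3 = 18752. HB_5(18752) = 5^(5 + 1) + 5^5 + 2. Bump = 326594. G_4 = 326593.
G_4 = 326593. HB_6(326593) = 6^(6 + 1) + 6^6 + 1. Bump = 6588345. G_5 = 6588344.
G_5 = 6588344. HB_7(6588344) = 7^(7 + 1) + 7^7. Bump = 150994944. G_6 = 150994943.
G_6 = 150994943. HB_8(150994943) = 8^(8 + 1) + 7·8^7 + 7·8^6 + 7·8^5 + 7·8^4 + 7·8^3 + 7·8^2 + 7·8 + 7. Bump = 3524450281. G_7 = 3524450280.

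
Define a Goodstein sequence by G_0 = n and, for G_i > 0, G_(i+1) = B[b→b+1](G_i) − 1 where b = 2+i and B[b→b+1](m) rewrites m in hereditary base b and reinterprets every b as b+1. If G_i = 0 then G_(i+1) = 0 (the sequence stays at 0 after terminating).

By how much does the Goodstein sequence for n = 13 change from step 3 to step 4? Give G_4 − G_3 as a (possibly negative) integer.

i=0: 13 = 2^(2 + 1) + 2^2 + 1 (b=2); 2→3: 3^(3 + 1) + 3^3 + 1 = 109; 109−1 = 108
i=1: 108 = 3^(3 + 1) + 3^3 (b=3); 3→4: 4^(4 + 1) + 4^4 = 1280; 1280−1 = 1279
i=2: 1279 = 4^(4 + 1) + 3·4^3 + 3·4^2 + 3·4 + 3 (b=4); 4→5: 5^(5 + 1) + 3·5^3 + 3·5^2 + 3·5 + 3 = 16093; 16093−1 = 16092
i=3: 16092 = 5^(5 + 1) + 3·5^3 + 3·5^2 + 3·5 + 2 (b=5); 5→6: 6^(6 + 1) + 3·6^3 + 3·6^2 + 3·6 + 2 = 280712; 280712−1 = 280711

264619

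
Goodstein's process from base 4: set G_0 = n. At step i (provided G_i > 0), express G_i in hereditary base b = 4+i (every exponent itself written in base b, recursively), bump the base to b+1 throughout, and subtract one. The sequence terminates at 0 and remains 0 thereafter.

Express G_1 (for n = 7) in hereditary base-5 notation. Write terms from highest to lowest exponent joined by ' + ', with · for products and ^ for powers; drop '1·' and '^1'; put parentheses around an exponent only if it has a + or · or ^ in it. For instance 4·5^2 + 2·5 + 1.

base 4: 7 = 4 + 3; at 5: 5 + 3 = 8; next = 7
base 5: 7 = 5 + 2; at 6: 6 + 2 = 8; next = 7

5 + 2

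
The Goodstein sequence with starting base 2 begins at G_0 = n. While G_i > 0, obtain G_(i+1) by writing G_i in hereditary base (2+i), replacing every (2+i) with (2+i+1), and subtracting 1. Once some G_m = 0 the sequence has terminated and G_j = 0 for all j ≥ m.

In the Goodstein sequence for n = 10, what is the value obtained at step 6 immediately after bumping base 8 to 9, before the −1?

1937434593

base 2: 10 = 2^(2 + 1) + 2; at 3: 3^(3 + 1) + 3 = 84; next = 83
base 3: 83 = 3^(3 + 1) + 2; at 4: 4^(4 + 1) + 2 = 1026; next = 1025
base 4: 1025 = 4^(4 + 1) + 1; at 5: 5^(5 + 1) + 1 = 15626; next = 15625
base 5: 15625 = 5^(5 + 1); at 6: 6^(6 + 1) = 279936; next = 279935
base 6: 279935 = 5·6^6 + 5·6^5 + 5·6^4 + 5·6^3 + 5·6^2 + 5·6 + 5; at 7: 5·7^7 + 5·7^5 + 5·7^4 + 5·7^3 + 5·7^2 + 5·7 + 5 = 4215755; next = 4215754
base 7: 4215754 = 5·7^7 + 5·7^5 + 5·7^4 + 5·7^3 + 5·7^2 + 5·7 + 4; at 8: 5·8^8 + 5·8^5 + 5·8^4 + 5·8^3 + 5·8^2 + 5·8 + 4 = 84073324; next = 84073323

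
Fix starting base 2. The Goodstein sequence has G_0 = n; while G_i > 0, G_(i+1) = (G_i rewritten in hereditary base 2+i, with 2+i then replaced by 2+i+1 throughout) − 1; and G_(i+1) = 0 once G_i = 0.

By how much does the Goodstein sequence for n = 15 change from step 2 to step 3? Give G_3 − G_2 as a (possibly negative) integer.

17469

(0) 15|_2 = 2^(2 + 1) + 2^2 + 2 + 1 ↦ 3^(3 + 1) + 3^3 + 3 + 1|_3 = 112 ⇒ 111
(1) 111|_3 = 3^(3 + 1) + 3^3 + 3 ↦ 4^(4 + 1) + 4^4 + 4|_4 = 1284 ⇒ 1283
(2) 1283|_4 = 4^(4 + 1) + 4^4 + 3 ↦ 5^(5 + 1) + 5^5 + 3|_5 = 18753 ⇒ 18752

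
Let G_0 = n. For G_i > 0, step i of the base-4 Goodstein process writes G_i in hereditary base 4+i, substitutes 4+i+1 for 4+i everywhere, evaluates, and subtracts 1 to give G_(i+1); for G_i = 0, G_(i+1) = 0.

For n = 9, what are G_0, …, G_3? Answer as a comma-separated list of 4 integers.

(0) 9|_4 = 2·4 + 1 ↦ 2·5 + 1|_5 = 11 ⇒ 10
(1) 10|_5 = 2·5 ↦ 2·6|_6 = 12 ⇒ 11
(2) 11|_6 = 6 + 5 ↦ 7 + 5|_7 = 12 ⇒ 11

9, 10, 11, 11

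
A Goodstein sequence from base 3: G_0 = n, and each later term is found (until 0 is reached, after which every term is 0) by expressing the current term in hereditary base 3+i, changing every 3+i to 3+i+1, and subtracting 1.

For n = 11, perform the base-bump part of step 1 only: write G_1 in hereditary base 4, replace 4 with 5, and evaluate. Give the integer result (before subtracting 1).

26

i=0: 11 = 3^2 + 2 (b=3); 3→4: 4^2 + 2 = 18; 18−1 = 17
i=1: 17 = 4^2 + 1 (b=4); 4→5: 5^2 + 1 = 26; 26−1 = 25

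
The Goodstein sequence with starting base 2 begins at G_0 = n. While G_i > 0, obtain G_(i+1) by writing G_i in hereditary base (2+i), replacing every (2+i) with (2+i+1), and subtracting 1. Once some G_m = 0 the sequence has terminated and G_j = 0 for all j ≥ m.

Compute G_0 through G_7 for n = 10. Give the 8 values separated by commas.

i=0: 10 = 2^(2 + 1) + 2 (b=2); 2→3: 3^(3 + 1) + 3 = 84; 84−1 = 83
i=1: 83 = 3^(3 + 1) + 2 (b=3); 3→4: 4^(4 + 1) + 2 = 1026; 1026−1 = 1025
i=2: 1025 = 4^(4 + 1) + 1 (b=4); 4→5: 5^(5 + 1) + 1 = 15626; 15626−1 = 15625
i=3: 15625 = 5^(5 + 1) (b=5); 5→6: 6^(6 + 1) = 279936; 279936−1 = 279935
i=4: 279935 = 5·6^6 + 5·6^5 + 5·6^4 + 5·6^3 + 5·6^2 + 5·6 + 5 (b=6); 6→7: 5·7^7 + 5·7^5 + 5·7^4 + 5·7^3 + 5·7^2 + 5·7 + 5 = 4215755; 4215755−1 = 4215754
i=5: 4215754 = 5·7^7 + 5·7^5 + 5·7^4 + 5·7^3 + 5·7^2 + 5·7 + 4 (b=7); 7→8: 5·8^8 + 5·8^5 + 5·8^4 + 5·8^3 + 5·8^2 + 5·8 + 4 = 84073324; 84073324−1 = 84073323
i=6: 84073323 = 5·8^8 + 5·8^5 + 5·8^4 + 5·8^3 + 5·8^2 + 5·8 + 3 (b=8); 8→9: 5·9^9 + 5·9^5 + 5·9^4 + 5·9^3 + 5·9^2 + 5·9 + 3 = 1937434593; 1937434593−1 = 1937434592

10, 83, 1025, 15625, 279935, 4215754, 84073323, 1937434592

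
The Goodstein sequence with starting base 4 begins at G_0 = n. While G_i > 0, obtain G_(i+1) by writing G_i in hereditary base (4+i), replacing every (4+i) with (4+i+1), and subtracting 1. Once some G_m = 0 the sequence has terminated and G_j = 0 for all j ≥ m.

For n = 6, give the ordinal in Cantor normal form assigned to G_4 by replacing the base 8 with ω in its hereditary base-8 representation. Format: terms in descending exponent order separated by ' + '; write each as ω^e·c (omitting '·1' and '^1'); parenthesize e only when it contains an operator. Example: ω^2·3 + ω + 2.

5

6 —HB4→ 4 + 2 —bump→ 5 + 2 = 7 —(−1)→ 6
6 —HB5→ 5 + 1 —bump→ 6 + 1 = 7 —(−1)→ 6
6 —HB6→ 6 —bump→ 7 = 7 —(−1)→ 6
6 —HB7→ 6 —bump→ 6 = 6 —(−1)→ 5
5 —HB8→ 5 —bump→ 5 = 5 —(−1)→ 4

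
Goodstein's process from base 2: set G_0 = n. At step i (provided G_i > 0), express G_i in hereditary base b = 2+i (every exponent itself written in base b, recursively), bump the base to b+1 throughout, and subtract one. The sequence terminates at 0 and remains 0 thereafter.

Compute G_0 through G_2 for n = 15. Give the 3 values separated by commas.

15 —HB2→ 2^(2 + 1) + 2^2 + 2 + 1 —bump→ 3^(3 + 1) + 3^3 + 3 + 1 = 112 —(−1)→ 111
111 —HB3→ 3^(3 + 1) + 3^3 + 3 —bump→ 4^(4 + 1) + 4^4 + 4 = 1284 —(−1)→ 1283

15, 111, 1283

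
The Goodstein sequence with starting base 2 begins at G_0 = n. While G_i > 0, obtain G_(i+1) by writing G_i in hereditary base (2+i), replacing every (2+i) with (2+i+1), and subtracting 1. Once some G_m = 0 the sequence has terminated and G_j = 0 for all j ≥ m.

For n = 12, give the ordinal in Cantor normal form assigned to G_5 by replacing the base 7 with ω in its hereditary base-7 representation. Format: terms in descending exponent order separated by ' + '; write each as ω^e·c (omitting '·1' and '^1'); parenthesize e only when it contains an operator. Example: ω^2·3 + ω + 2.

i=0: 12 = 2^(2 + 1) + 2^2 (b=2); 2→3: 3^(3 + 1) + 3^3 = 108; 108−1 = 107
i=1: 107 = 3^(3 + 1) + 2·3^2 + 2·3 + 2 (b=3); 3→4: 4^(4 + 1) + 2·4^2 + 2·4 + 2 = 1066; 1066−1 = 1065
i=2: 1065 = 4^(4 + 1) + 2·4^2 + 2·4 + 1 (b=4); 4→5: 5^(5 + 1) + 2·5^2 + 2·5 + 1 = 15686; 15686−1 = 15685
i=3: 15685 = 5^(5 + 1) + 2·5^2 + 2·5 (b=5); 5→6: 6^(6 + 1) + 2·6^2 + 2·6 = 280020; 280020−1 = 280019
i=4: 280019 = 6^(6 + 1) + 2·6^2 + 6 + 5 (b=6); 6→7: 7^(7 + 1) + 2·7^2 + 7 + 5 = 5764911; 5764911−1 = 5764910
i=5: 5764910 = 7^(7 + 1) + 2·7^2 + 7 + 4 (b=7); 7→8: 8^(8 + 1) + 2·8^2 + 8 + 4 = 134217868; 134217868−1 = 134217867

ω^(ω + 1) + ω^2·2 + ω + 4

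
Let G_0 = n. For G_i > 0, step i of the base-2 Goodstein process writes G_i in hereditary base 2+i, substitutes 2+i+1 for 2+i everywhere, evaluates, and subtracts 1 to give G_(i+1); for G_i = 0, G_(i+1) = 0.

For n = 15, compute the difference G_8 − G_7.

[0] 15 ≡ 2^(2 + 1) + 2^2 + 2 + 1 (base 2). Lift 3: 112. −1: 111.
[1] 111 ≡ 3^(3 + 1) + 3^3 + 3 (base 3). Lift 4: 1284. −1: 1283.
[2] 1283 ≡ 4^(4 + 1) + 4^4 + 3 (base 4). Lift 5: 18753. −1: 18752.
[3] 18752 ≡ 5^(5 + 1) + 5^5 + 2 (base 5). Lift 6: 326594. −1: 326593.
[4] 326593 ≡ 6^(6 + 1) + 6^6 + 1 (base 6). Lift 7: 6588345. −1: 6588344.
[5] 6588344 ≡ 7^(7 + 1) + 7^7 (base 7). Lift 8: 150994944. −1: 150994943.
[6] 150994943 ≡ 8^(8 + 1) + 7·8^7 + 7·8^6 + 7·8^5 + 7·8^4 + 7·8^3 + 7·8^2 + 7·8 + 7 (base 8). Lift 9: 3524450281. −1: 3524450280.
[7] 3524450280 ≡ 9^(9 + 1) + 7·9^7 + 7·9^6 + 7·9^5 + 7·9^4 + 7·9^3 + 7·9^2 + 7·9 + 6 (base 9). Lift 10: 100077777776. −1: 100077777775.

96553327495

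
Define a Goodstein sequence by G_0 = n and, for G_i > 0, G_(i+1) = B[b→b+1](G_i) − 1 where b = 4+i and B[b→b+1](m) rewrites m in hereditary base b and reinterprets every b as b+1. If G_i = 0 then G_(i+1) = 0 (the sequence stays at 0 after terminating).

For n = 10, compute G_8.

13

base 4: 10 = 2·4 + 2; at 5: 2·5 + 2 = 12; next = 11
base 5: 11 = 2·5 + 1; at 6: 2·6 + 1 = 13; next = 12
base 6: 12 = 2·6; at 7: 2·7 = 14; next = 13
base 7: 13 = 7 + 6; at 8: 8 + 6 = 14; next = 13
base 8: 13 = 8 + 5; at 9: 9 + 5 = 14; next = 13
base 9: 13 = 9 + 4; at 10: 10 + 4 = 14; next = 13
base 10: 13 = 10 + 3; at 11: 11 + 3 = 14; next = 13
base 11: 13 = 11 + 2; at 12: 12 + 2 = 14; next = 13
base 12: 13 = 12 + 1; at 13: 13 + 1 = 14; next = 13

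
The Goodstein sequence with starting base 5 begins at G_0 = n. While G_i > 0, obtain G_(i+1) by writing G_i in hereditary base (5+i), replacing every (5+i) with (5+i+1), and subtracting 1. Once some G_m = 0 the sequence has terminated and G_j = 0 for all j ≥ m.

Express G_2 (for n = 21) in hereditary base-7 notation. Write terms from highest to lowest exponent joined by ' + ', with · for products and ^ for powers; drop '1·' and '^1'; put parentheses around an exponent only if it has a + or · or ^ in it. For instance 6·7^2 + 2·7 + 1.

3·7 + 6

21 —HB5→ 4·5 + 1 —bump→ 4·6 + 1 = 25 —(−1)→ 24
24 —HB6→ 4·6 —bump→ 4·7 = 28 —(−1)→ 27
27 —HB7→ 3·7 + 6 —bump→ 3·8 + 6 = 30 —(−1)→ 29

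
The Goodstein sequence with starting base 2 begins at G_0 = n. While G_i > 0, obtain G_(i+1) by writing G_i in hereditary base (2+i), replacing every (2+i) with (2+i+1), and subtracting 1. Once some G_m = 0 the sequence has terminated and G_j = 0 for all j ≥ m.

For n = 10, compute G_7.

G_0=10  [base 2] 2^(2 + 1) + 2  →[2↦3]→  3^(3 + 1) + 3 = 84  −1 ⇒ G_1=83
G_1=83  [base 3] 3^(3 + 1) + 2  →[3↦4]→  4^(4 + 1) + 2 = 1026  −1 ⇒ G_2=1025
G_2=1025  [base 4] 4^(4 + 1) + 1  →[4↦5]→  5^(5 + 1) + 1 = 15626  −1 ⇒ G_3=15625
G_3=15625  [base 5] 5^(5 + 1)  →[5↦6]→  6^(6 + 1) = 279936  −1 ⇒ G_4=279935
G_4=279935  [base 6] 5·6^6 + 5·6^5 + 5·6^4 + 5·6^3 + 5·6^2 + 5·6 + 5  →[6↦7]→  5·7^7 + 5·7^5 + 5·7^4 + 5·7^3 + 5·7^2 + 5·7 + 5 = 4215755  −1 ⇒ G_5=4215754
G_5=4215754  [base 7] 5·7^7 + 5·7^5 + 5·7^4 + 5·7^3 + 5·7^2 + 5·7 + 4  →[7↦8]→  5·8^8 + 5·8^5 + 5·8^4 + 5·8^3 + 5·8^2 + 5·8 + 4 = 84073324  −1 ⇒ G_6=84073323
G_6=84073323  [base 8] 5·8^8 + 5·8^5 + 5·8^4 + 5·8^3 + 5·8^2 + 5·8 + 3  →[8↦9]→  5·9^9 + 5·9^5 + 5·9^4 + 5·9^3 + 5·9^2 + 5·9 + 3 = 1937434593  −1 ⇒ G_7=1937434592
G_7=1937434592  [base 9] 5·9^9 + 5·9^5 + 5·9^4 + 5·9^3 + 5·9^2 + 5·9 + 2  →[9↦10]→  5·10^10 + 5·10^5 + 5·10^4 + 5·10^3 + 5·10^2 + 5·10 + 2 = 50000555552  −1 ⇒ G_8=50000555551

1937434592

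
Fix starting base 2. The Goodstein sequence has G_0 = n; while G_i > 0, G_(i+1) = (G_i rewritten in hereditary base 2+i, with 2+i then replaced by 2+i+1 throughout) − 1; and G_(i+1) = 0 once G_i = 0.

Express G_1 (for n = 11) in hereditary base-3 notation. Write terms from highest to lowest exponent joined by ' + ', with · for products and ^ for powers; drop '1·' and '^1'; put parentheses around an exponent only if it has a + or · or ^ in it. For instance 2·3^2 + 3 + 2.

[0] 11 ≡ 2^(2 + 1) + 2 + 1 (base 2). Lift 3: 85. −1: 84.
[1] 84 ≡ 3^(3 + 1) + 3 (base 3). Lift 4: 1028. −1: 1027.

3^(3 + 1) + 3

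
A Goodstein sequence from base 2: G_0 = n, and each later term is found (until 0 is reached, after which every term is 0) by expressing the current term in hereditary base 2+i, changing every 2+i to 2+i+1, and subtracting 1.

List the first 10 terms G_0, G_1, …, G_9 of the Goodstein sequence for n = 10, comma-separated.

G_0=10  [base 2] 2^(2 + 1) + 2  →[2↦3]→  3^(3 + 1) + 3 = 84  −1 ⇒ G_1=83
G_1=83  [base 3] 3^(3 + 1) + 2  →[3↦4]→  4^(4 + 1) + 2 = 1026  −1 ⇒ G_2=1025
G_2=1025  [base 4] 4^(4 + 1) + 1  →[4↦5]→  5^(5 + 1) + 1 = 15626  −1 ⇒ G_3=15625
G_3=15625  [base 5] 5^(5 + 1)  →[5↦6]→  6^(6 + 1) = 279936  −1 ⇒ G_4=279935
G_4=279935  [base 6] 5·6^6 + 5·6^5 + 5·6^4 + 5·6^3 + 5·6^2 + 5·6 + 5  →[6↦7]→  5·7^7 + 5·7^5 + 5·7^4 + 5·7^3 + 5·7^2 + 5·7 + 5 = 4215755  −1 ⇒ G_5=4215754
G_5=4215754  [base 7] 5·7^7 + 5·7^5 + 5·7^4 + 5·7^3 + 5·7^2 + 5·7 + 4  →[7↦8]→  5·8^8 + 5·8^5 + 5·8^4 + 5·8^3 + 5·8^2 + 5·8 + 4 = 84073324  −1 ⇒ G_6=84073323
G_6=84073323  [base 8] 5·8^8 + 5·8^5 + 5·8^4 + 5·8^3 + 5·8^2 + 5·8 + 3  →[8↦9]→  5·9^9 + 5·9^5 + 5·9^4 + 5·9^3 + 5·9^2 + 5·9 + 3 = 1937434593  −1 ⇒ G_7=1937434592
G_7=1937434592  [base 9] 5·9^9 + 5·9^5 + 5·9^4 + 5·9^3 + 5·9^2 + 5·9 + 2  →[9↦10]→  5·10^10 + 5·10^5 + 5·10^4 + 5·10^3 + 5·10^2 + 5·10 + 2 = 50000555552  −1 ⇒ G_8=50000555551
G_8=50000555551  [base 10] 5·10^10 + 5·10^5 + 5·10^4 + 5·10^3 + 5·10^2 + 5·10 + 1  →[10↦11]→  5·11^11 + 5·11^5 + 5·11^4 + 5·11^3 + 5·11^2 + 5·11 + 1 = 1426559238831  −1 ⇒ G_9=1426559238830

10, 83, 1025, 15625, 279935, 4215754, 84073323, 1937434592, 50000555551, 1426559238830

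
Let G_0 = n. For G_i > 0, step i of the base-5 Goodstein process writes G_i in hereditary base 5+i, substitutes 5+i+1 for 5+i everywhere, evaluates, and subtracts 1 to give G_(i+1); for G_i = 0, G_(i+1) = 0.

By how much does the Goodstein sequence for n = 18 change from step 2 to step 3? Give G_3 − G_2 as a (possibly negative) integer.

2

18 —HB5→ 3·5 + 3 —bump→ 3·6 + 3 = 21 —(−1)→ 20
20 —HB6→ 3·6 + 2 —bump→ 3·7 + 2 = 23 —(−1)→ 22
22 —HB7→ 3·7 + 1 —bump→ 3·8 + 1 = 25 —(−1)→ 24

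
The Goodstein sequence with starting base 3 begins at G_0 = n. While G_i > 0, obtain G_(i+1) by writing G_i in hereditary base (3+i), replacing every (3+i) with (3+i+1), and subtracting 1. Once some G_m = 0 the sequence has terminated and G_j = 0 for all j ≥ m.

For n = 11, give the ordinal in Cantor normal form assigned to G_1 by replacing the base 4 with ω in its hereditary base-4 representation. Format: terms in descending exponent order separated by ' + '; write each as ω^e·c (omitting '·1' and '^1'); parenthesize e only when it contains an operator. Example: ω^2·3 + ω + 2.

ω^2 + 1

[0] 11 ≡ 3^2 + 2 (base 3). Lift 4: 18. −1: 17.
[1] 17 ≡ 4^2 + 1 (base 4). Lift 5: 26. −1: 25.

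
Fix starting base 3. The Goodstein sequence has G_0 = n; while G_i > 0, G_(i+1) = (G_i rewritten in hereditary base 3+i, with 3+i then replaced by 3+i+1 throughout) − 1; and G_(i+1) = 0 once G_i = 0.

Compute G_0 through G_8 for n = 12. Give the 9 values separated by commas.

12, 19, 27, 37, 49, 63, 69, 75, 81

(0) 12|_3 = 3^2 + 3 ↦ 4^2 + 4|_4 = 20 ⇒ 19
(1) 19|_4 = 4^2 + 3 ↦ 5^2 + 3|_5 = 28 ⇒ 27
(2) 27|_5 = 5^2 + 2 ↦ 6^2 + 2|_6 = 38 ⇒ 37
(3) 37|_6 = 6^2 + 1 ↦ 7^2 + 1|_7 = 50 ⇒ 49
(4) 49|_7 = 7^2 ↦ 8^2|_8 = 64 ⇒ 63
(5) 63|_8 = 7·8 + 7 ↦ 7·9 + 7|_9 = 70 ⇒ 69
(6) 69|_9 = 7·9 + 6 ↦ 7·10 + 6|_10 = 76 ⇒ 75
(7) 75|_10 = 7·10 + 5 ↦ 7·11 + 5|_11 = 82 ⇒ 81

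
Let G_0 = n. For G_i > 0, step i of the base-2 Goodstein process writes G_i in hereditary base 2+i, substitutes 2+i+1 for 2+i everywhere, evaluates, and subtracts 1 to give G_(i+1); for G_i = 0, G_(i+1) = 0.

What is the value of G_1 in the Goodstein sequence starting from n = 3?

3

i=0: 3 = 2 + 1 (b=2); 2→3: 3 + 1 = 4; 4−1 = 3
i=1: 3 = 3 (b=3); 3→4: 4 = 4; 4−1 = 3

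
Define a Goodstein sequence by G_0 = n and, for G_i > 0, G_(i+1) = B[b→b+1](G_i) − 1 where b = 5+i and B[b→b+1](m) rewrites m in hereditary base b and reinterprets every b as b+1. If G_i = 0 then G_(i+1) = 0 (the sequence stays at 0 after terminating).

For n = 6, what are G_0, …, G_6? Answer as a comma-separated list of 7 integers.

6, 6, 6, 5, 4, 3, 2

[0] 6 ≡ 5 + 1 (base 5). Lift 6: 7. −1: 6.
[1] 6 ≡ 6 (base 6). Lift 7: 7. −1: 6.
[2] 6 ≡ 6 (base 7). Lift 8: 6. −1: 5.
[3] 5 ≡ 5 (base 8). Lift 9: 5. −1: 4.
[4] 4 ≡ 4 (base 9). Lift 10: 4. −1: 3.
[5] 3 ≡ 3 (base 10). Lift 11: 3. −1: 2.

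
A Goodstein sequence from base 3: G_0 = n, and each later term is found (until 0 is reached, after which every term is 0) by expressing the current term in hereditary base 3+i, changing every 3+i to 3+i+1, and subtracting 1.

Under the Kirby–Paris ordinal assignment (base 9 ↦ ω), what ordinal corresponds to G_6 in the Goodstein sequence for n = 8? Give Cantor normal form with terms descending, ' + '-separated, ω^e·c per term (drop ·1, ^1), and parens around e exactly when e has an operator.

ω + 2

G_0 = 8. HB_3(8) = 2·3 + 2. Bump = 10. G_1 = 9.
G_1 = 9. HB_4(9) = 2·4 + 1. Bump = 11. G_2 = 10.
G_2 = 10. HB_5(10) = 2·5. Bump = 12. G_3 = 11.
G_3 = 11. HB_6(11) = 6 + 5. Bump = 12. G_4 = 11.
G_4 = 11. HB_7(11) = 7 + 4. Bump = 12. G_5 = 11.
G_5 = 11. HB_8(11) = 8 + 3. Bump = 12. G_6 = 11.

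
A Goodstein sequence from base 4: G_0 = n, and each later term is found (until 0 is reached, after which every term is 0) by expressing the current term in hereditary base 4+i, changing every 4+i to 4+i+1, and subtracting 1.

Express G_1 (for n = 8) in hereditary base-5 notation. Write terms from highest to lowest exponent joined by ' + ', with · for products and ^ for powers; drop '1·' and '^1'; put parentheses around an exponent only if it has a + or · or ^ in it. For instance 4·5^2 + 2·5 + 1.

i=0: 8 = 2·4 (b=4); 4→5: 2·5 = 10; 10−1 = 9
i=1: 9 = 5 + 4 (b=5); 5→6: 6 + 4 = 10; 10−1 = 9

5 + 4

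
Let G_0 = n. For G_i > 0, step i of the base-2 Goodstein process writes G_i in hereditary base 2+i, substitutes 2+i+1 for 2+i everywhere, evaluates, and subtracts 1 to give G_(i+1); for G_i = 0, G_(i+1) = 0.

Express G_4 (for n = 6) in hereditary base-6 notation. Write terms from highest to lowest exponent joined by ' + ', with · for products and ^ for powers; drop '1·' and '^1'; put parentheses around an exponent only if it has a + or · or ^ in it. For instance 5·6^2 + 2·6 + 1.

5·6^5 + 5·6^4 + 5·6^3 + 5·6^2 + 5·6 + 5

G_0 = 6. HB_2(6) = 2^2 + 2. Bump = 30. G_1 = 29.
G_1 = 29. HB_3(29) = 3^3 + 2. Bump = 258. G_2 = 257.
G_2 = 257. HB_4(257) = 4^4 + 1. Bump = 3126. G_3 = 3125.
G_3 = 3125. HB_5(3125) = 5^5. Bump = 46656. G_4 = 46655.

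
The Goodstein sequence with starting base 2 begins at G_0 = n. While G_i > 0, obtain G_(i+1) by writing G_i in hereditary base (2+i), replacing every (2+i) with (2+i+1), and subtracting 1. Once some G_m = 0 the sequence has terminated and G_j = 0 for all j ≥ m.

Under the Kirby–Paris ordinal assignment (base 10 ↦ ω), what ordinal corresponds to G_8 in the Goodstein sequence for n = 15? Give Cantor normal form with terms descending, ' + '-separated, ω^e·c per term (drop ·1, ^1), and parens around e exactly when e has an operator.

ω^(ω + 1) + ω^7·7 + ω^6·7 + ω^5·7 + ω^4·7 + ω^3·7 + ω^2·7 + ω·7 + 5

G_0 = 15. HB_2(15) = 2^(2 + 1) + 2^2 + 2 + 1. Bump = 112. G_1 = 111.
G_1 = 111. HB_3(111) = 3^(3 + 1) + 3^3 + 3. Bump = 1284. G_2 = 1283.
G_2 = 1283. HB_4(1283) = 4^(4 + 1) + 4^4 + 3. Bump = 18753. G_3 = 18752.
G_3 = 18752. HB_5(18752) = 5^(5 + 1) + 5^5 + 2. Bump = 326594. G_4 = 326593.
G_4 = 326593. HB_6(326593) = 6^(6 + 1) + 6^6 + 1. Bump = 6588345. G_5 = 6588344.
G_5 = 6588344. HB_7(6588344) = 7^(7 + 1) + 7^7. Bump = 150994944. G_6 = 150994943.
G_6 = 150994943. HB_8(150994943) = 8^(8 + 1) + 7·8^7 + 7·8^6 + 7·8^5 + 7·8^4 + 7·8^3 + 7·8^2 + 7·8 + 7. Bump = 3524450281. G_7 = 3524450280.
G_7 = 3524450280. HB_9(3524450280) = 9^(9 + 1) + 7·9^7 + 7·9^6 + 7·9^5 + 7·9^4 + 7·9^3 + 7·9^2 + 7·9 + 6. Bump = 100077777776. G_8 = 100077777775.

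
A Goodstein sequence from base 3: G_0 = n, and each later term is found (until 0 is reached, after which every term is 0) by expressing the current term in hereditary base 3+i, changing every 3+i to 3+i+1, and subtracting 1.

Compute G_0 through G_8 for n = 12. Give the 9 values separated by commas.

base 3: 12 = 3^2 + 3; at 4: 4^2 + 4 = 20; next = 19
base 4: 19 = 4^2 + 3; at 5: 5^2 + 3 = 28; next = 27
base 5: 27 = 5^2 + 2; at 6: 6^2 + 2 = 38; next = 37
base 6: 37 = 6^2 + 1; at 7: 7^2 + 1 = 50; next = 49
base 7: 49 = 7^2; at 8: 8^2 = 64; next = 63
base 8: 63 = 7·8 + 7; at 9: 7·9 + 7 = 70; next = 69
base 9: 69 = 7·9 + 6; at 10: 7·10 + 6 = 76; next = 75
base 10: 75 = 7·10 + 5; at 11: 7·11 + 5 = 82; next = 81

12, 19, 27, 37, 49, 63, 69, 75, 81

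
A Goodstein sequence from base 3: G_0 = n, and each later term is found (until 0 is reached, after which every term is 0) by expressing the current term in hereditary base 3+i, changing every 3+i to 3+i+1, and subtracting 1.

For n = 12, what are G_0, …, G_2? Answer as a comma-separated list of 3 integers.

12, 19, 27

base 3: 12 = 3^2 + 3; at 4: 4^2 + 4 = 20; next = 19
base 4: 19 = 4^2 + 3; at 5: 5^2 + 3 = 28; next = 27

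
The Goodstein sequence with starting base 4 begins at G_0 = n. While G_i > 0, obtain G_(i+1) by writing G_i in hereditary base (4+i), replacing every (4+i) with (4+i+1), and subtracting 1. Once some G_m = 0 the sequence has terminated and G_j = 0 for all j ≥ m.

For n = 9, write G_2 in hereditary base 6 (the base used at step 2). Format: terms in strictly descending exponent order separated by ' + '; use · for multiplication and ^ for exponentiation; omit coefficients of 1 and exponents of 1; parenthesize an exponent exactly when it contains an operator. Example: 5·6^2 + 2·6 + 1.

G_0=9  [base 4] 2·4 + 1  →[4↦5]→  2·5 + 1 = 11  −1 ⇒ G_1=10
G_1=10  [base 5] 2·5  →[5↦6]→  2·6 = 12  −1 ⇒ G_2=11

6 + 5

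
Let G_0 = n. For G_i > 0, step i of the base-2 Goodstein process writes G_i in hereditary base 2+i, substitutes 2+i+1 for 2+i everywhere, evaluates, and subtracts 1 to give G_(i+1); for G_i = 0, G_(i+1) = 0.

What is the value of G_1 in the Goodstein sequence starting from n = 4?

26

4 —HB2→ 2^2 —bump→ 3^3 = 27 —(−1)→ 26
26 —HB3→ 2·3^2 + 2·3 + 2 —bump→ 2·4^2 + 2·4 + 2 = 42 —(−1)→ 41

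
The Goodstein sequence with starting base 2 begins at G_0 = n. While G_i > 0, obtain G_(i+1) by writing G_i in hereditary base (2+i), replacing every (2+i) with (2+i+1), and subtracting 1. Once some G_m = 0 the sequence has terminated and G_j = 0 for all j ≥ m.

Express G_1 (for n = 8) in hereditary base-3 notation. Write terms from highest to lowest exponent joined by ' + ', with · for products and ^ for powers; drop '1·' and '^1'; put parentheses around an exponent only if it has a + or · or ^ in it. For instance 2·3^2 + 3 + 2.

8 —HB2→ 2^(2 + 1) —bump→ 3^(3 + 1) = 81 —(−1)→ 80
80 —HB3→ 2·3^3 + 2·3^2 + 2·3 + 2 —bump→ 2·4^4 + 2·4^2 + 2·4 + 2 = 554 —(−1)→ 553

2·3^3 + 2·3^2 + 2·3 + 2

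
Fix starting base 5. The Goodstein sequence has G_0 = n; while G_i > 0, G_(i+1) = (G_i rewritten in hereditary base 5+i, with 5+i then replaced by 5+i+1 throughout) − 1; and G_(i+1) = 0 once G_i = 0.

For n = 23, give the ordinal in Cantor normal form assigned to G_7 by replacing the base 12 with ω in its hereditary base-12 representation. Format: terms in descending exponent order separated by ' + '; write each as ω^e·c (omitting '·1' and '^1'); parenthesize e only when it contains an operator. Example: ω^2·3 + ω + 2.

step 0: 23 = 4·5 + 3; sub 6 for 5: 4·6 + 3; = 27; G_1 = 27−1 = 26
step 1: 26 = 4·6 + 2; sub 7 for 6: 4·7 + 2; = 30; G_2 = 30−1 = 29
step 2: 29 = 4·7 + 1; sub 8 for 7: 4·8 + 1; = 33; G_3 = 33−1 = 32
step 3: 32 = 4·8; sub 9 for 8: 4·9; = 36; G_4 = 36−1 = 35
step 4: 35 = 3·9 + 8; sub 10 for 9: 3·10 + 8; = 38; G_5 = 38−1 = 37
step 5: 37 = 3·10 + 7; sub 11 for 10: 3·11 + 7; = 40; G_6 = 40−1 = 39
step 6: 39 = 3·11 + 6; sub 12 for 11: 3·12 + 6; = 42; G_7 = 42−1 = 41
step 7: 41 = 3·12 + 5; sub 13 for 12: 3·13 + 5; = 44; G_8 = 44−1 = 43

ω·3 + 5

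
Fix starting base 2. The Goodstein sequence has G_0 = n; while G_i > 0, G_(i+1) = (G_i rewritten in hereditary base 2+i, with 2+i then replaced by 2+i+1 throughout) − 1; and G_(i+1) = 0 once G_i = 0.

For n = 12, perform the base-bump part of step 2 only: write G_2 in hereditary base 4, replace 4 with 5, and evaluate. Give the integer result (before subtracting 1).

15686

12 —HB2→ 2^(2 + 1) + 2^2 —bump→ 3^(3 + 1) + 3^3 = 108 —(−1)→ 107
107 —HB3→ 3^(3 + 1) + 2·3^2 + 2·3 + 2 —bump→ 4^(4 + 1) + 2·4^2 + 2·4 + 2 = 1066 —(−1)→ 1065
1065 —HB4→ 4^(4 + 1) + 2·4^2 + 2·4 + 1 —bump→ 5^(5 + 1) + 2·5^2 + 2·5 + 1 = 15686 —(−1)→ 15685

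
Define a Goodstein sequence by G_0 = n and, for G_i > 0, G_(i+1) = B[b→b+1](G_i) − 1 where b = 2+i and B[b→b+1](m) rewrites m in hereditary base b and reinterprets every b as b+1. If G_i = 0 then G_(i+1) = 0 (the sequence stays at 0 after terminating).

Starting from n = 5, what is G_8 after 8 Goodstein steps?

3325

G_0 = 5. HB_2(5) = 2^2 + 1. Bump = 28. G_1 = 27.
G_1 = 27. HB_3(27) = 3^3. Bump = 256. G_2 = 255.
G_2 = 255. HB_4(255) = 3·4^3 + 3·4^2 + 3·4 + 3. Bump = 468. G_3 = 467.
G_3 = 467. HB_5(467) = 3·5^3 + 3·5^2 + 3·5 + 2. Bump = 776. G_4 = 775.
G_4 = 775. HB_6(775) = 3·6^3 + 3·6^2 + 3·6 + 1. Bump = 1198. G_5 = 1197.
G_5 = 1197. HB_7(1197) = 3·7^3 + 3·7^2 + 3·7. Bump = 1752. G_6 = 1751.
G_6 = 1751. HB_8(1751) = 3·8^3 + 3·8^2 + 2·8 + 7. Bump = 2455. G_7 = 2454.
G_7 = 2454. HB_9(2454) = 3·9^3 + 3·9^2 + 2·9 + 6. Bump = 3326. G_8 = 3325.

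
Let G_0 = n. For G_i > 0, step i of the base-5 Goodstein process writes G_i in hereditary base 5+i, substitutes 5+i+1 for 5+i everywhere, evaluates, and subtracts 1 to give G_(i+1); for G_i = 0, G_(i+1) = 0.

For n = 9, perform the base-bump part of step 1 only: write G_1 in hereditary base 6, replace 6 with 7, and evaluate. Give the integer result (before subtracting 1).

[0] 9 ≡ 5 + 4 (base 5). Lift 6: 10. −1: 9.
[1] 9 ≡ 6 + 3 (base 6). Lift 7: 10. −1: 9.

10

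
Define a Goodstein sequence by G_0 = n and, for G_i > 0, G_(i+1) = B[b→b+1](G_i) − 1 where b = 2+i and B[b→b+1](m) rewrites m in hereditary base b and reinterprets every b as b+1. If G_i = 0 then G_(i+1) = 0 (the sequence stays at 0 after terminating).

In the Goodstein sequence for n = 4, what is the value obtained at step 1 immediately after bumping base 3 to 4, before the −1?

42

G_0=4  [base 2] 2^2  →[2↦3]→  3^3 = 27  −1 ⇒ G_1=26
G_1=26  [base 3] 2·3^2 + 2·3 + 2  →[3↦4]→  2·4^2 + 2·4 + 2 = 42  −1 ⇒ G_2=41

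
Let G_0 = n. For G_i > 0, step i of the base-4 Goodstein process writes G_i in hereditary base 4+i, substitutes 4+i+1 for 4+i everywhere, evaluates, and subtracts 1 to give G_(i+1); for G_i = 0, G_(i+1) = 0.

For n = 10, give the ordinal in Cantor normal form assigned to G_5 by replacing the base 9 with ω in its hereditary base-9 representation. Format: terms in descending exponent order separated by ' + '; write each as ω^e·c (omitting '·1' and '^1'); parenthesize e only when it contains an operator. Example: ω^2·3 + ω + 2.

G_0 = 10. HB_4(10) = 2·4 + 2. Bump = 12. G_1 = 11.
G_1 = 11. HB_5(11) = 2·5 + 1. Bump = 13. G_2 = 12.
G_2 = 12. HB_6(12) = 2·6. Bump = 14. G_3 = 13.
G_3 = 13. HB_7(13) = 7 + 6. Bump = 14. G_4 = 13.
G_4 = 13. HB_8(13) = 8 + 5. Bump = 14. G_5 = 13.

ω + 4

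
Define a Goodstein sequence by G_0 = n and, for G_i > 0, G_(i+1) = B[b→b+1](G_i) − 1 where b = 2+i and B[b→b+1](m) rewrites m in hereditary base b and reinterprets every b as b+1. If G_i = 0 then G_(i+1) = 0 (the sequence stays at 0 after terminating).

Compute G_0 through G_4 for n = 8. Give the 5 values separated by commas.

[0] 8 ≡ 2^(2 + 1) (base 2). Lift 3: 81. −1: 80.
[1] 80 ≡ 2·3^3 + 2·3^2 + 2·3 + 2 (base 3). Lift 4: 554. −1: 553.
[2] 553 ≡ 2·4^4 + 2·4^2 + 2·4 + 1 (base 4). Lift 5: 6311. −1: 6310.
[3] 6310 ≡ 2·5^5 + 2·5^2 + 2·5 (base 5). Lift 6: 93396. −1: 93395.

8, 80, 553, 6310, 93395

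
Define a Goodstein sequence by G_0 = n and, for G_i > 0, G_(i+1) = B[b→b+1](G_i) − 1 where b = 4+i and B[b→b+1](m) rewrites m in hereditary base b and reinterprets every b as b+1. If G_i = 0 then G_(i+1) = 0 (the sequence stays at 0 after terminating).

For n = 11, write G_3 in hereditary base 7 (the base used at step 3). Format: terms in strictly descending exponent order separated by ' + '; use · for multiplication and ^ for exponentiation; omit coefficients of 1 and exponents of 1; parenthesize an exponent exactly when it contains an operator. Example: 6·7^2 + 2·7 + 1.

2·7

step 0: 11 = 2·4 + 3; sub 5 for 4: 2·5 + 3; = 13; G_1 = 13−1 = 12
step 1: 12 = 2·5 + 2; sub 6 for 5: 2·6 + 2; = 14; G_2 = 14−1 = 13
step 2: 13 = 2·6 + 1; sub 7 for 6: 2·7 + 1; = 15; G_3 = 15−1 = 14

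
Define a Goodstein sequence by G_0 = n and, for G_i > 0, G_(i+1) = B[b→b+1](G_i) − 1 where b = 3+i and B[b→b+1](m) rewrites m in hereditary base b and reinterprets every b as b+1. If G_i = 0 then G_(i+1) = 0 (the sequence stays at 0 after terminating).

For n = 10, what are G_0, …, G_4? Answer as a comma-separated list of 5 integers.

G_0 = 10. HB_3(10) = 3^2 + 1. Bump = 17. G_1 = 16.
G_1 = 16. HB_4(16) = 4^2. Bump = 25. G_2 = 24.
G_2 = 24. HB_5(24) = 4·5 + 4. Bump = 28. G_3 = 27.
G_3 = 27. HB_6(27) = 4·6 + 3. Bump = 31. G_4 = 30.

10, 16, 24, 27, 30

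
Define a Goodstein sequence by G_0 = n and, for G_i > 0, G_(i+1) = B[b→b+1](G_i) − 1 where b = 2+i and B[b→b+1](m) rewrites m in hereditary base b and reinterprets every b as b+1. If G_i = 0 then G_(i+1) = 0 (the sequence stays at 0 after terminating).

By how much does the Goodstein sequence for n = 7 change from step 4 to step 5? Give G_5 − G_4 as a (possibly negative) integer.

776886

[0] 7 ≡ 2^2 + 2 + 1 (base 2). Lift 3: 31. −1: 30.
[1] 30 ≡ 3^3 + 3 (base 3). Lift 4: 260. −1: 259.
[2] 259 ≡ 4^4 + 3 (base 4). Lift 5: 3128. −1: 3127.
[3] 3127 ≡ 5^5 + 2 (base 5). Lift 6: 46658. −1: 46657.
[4] 46657 ≡ 6^6 + 1 (base 6). Lift 7: 823544. −1: 823543.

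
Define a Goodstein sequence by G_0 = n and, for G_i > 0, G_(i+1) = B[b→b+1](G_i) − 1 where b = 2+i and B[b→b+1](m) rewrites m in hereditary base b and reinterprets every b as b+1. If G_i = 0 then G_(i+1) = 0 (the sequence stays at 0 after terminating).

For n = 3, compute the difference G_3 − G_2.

step 0: 3 = 2 + 1; sub 3 for 2: 3 + 1; = 4; G_1 = 4−1 = 3
step 1: 3 = 3; sub 4 for 3: 4; = 4; G_2 = 4−1 = 3
step 2: 3 = 3; sub 5 for 4: 3; = 3; G_3 = 3−1 = 2

-1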